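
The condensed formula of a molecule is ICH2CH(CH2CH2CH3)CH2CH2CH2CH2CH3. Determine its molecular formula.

C10H21I

Element totals:
  C: 10
  H: 21
  I: 1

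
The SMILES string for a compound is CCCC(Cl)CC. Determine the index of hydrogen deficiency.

Atom tally by fragment:
  CH3 → C:1 H:3
  CH2 → C:1 H:2
  CH2 → C:1 H:2
  CH(Cl) → C:1 H:1 Cl:1
  CH2 → C:1 H:2
  CH3 → C:1 H:3
Element totals:
  C: 6
  H: 13
  Cl: 1
Molecular formula: C6H13Cl.
DoU = (2C + 2 + N − H − X) / 2 = (2·6 + 2 + 0 − 13 − 1) / 2 = 0.

0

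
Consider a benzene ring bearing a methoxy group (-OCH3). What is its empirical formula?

C7H8O

Atom tally by fragment:
  benzene ring core → C:6 H:6
  (− 1 ring H displaced by substituents)
  + OCH3 → C:1 H:3 O:1
Element totals:
  C: 7
  H: 8
  O: 1
Molecular formula: C7H8O.
gcd of subscripts (7, 8, 1) = 1, so the empirical formula equals the molecular formula.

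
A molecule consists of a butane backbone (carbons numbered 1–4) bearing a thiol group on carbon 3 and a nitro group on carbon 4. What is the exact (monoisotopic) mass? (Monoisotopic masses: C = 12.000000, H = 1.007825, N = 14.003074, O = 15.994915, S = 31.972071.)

Atom tally by fragment:
  CH3 → C:1 H:3
  CH2 → C:1 H:2
  CH(SH) → C:1 H:2 S:1
  CH2NO2 → C:1 H:2 N:1 O:2
Element totals:
  C: 4
  H: 9
  N: 1
  O: 2
  S: 1
Molecular formula: C4H9NO2S.
  M = 4(12.0) + 9(1.007825) + 14.003074 + 2(15.994915) + 31.972071
    = 48.000000 + 9.070425 + 14.003074 + 31.989830 + 31.972071 = 135.035400

135.0354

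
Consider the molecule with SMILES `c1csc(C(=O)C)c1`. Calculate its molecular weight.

Atom tally by fragment:
  thiophene ring core → C:4 H:4 S:1
  (− 1 ring H displaced by substituents)
  + COCH3 → C:2 H:3 O:1
Element totals:
  C: 6
  H: 6
  O: 1
  S: 1
Molecular formula: C6H6OS.
  M = 6(12.011) + 6(1.008) + 15.999 + 32.06
    = 72.066 + 6.048 + 15.999 + 32.060 = 126.173

126.17 g/mol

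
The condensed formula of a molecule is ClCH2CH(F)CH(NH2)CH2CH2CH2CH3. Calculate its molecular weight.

Atom tally by fragment:
  ClCH2 → C:1 H:2 Cl:1
  CH(F) → C:1 H:1 F:1
  CH(NH2) → C:1 H:3 N:1
  CH2 → C:1 H:2
  CH2 → C:1 H:2
  CH2 → C:1 H:2
  CH3 → C:1 H:3
Element totals:
  C: 7
  H: 15
  Cl: 1
  F: 1
  N: 1
Molecular formula: C7H15ClFN.
  M = 7(12.011) + 15(1.008) + 35.45 + 18.998 + 14.007
    = 84.077 + 15.120 + 35.450 + 18.998 + 14.007 = 167.652

167.65 g/mol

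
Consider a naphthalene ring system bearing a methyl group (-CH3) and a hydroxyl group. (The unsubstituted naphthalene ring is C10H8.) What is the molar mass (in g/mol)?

158.20 g/mol

Atom tally by fragment:
  naphthalene ring system core → C:10 H:8
  (− 2 ring H displaced by substituents)
  + CH3 → C:1 H:3
  + OH → O:1 H:1
Element totals:
  C: 11
  H: 10
  O: 1
Molecular formula: C11H10O.
  M = 11(12.011) + 10(1.008) + 15.999
    = 132.121 + 10.080 + 15.999 = 158.200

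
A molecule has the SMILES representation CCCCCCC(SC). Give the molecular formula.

C8H18S

Atom tally by fragment:
  CH3 → C:1 H:3
  CH2 → C:1 H:2
  CH2 → C:1 H:2
  CH2 → C:1 H:2
  CH2 → C:1 H:2
  CH2 → C:1 H:2
  CH2SCH3 → C:2 H:5 S:1
Element totals:
  C: 8
  H: 18
  S: 1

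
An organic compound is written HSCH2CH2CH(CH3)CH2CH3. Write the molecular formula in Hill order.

Atom tally by fragment:
  HSCH2 → C:1 H:3 S:1
  CH2 → C:1 H:2
  CH(CH3) → C:2 H:4
  CH2 → C:1 H:2
  CH3 → C:1 H:3
Element totals:
  C: 6
  H: 14
  S: 1

C6H14S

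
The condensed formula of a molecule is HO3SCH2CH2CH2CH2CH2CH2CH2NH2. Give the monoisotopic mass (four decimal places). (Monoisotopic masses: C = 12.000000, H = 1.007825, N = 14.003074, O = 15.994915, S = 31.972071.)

195.0929

Element totals:
  C: 7
  H: 17
  N: 1
  O: 3
  S: 1
Molecular formula: C7H17NO3S.
  M = 7(12.0) + 17(1.007825) + 14.003074 + 3(15.994915) + 31.972071
    = 84.000000 + 17.133025 + 14.003074 + 47.984745 + 31.972071 = 195.092915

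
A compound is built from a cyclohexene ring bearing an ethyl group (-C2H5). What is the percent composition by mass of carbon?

87.19%

Atom tally by fragment:
  cyclohexene ring core → C:6 H:10
  (− 1 ring H displaced by substituents)
  + C2H5 → C:2 H:5
Element totals:
  C: 8
  H: 14
Molecular formula: C8H14.
Molar mass = 110.200 g/mol.
Mass from C: 8 × 12.011 = 96.088 g/mol.
%C = 96.088 / 110.200 × 100 = 87.19%.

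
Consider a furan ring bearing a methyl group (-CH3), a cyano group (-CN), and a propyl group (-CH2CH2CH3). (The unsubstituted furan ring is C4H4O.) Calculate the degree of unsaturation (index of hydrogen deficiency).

Atom tally by fragment:
  furan ring core → C:4 H:4 O:1
  (− 3 ring H displaced by substituents)
  + CH3 → C:1 H:3
  + CN → C:1 N:1
  + CH2CH2CH3 → C:3 H:7
Element totals:
  C: 9
  H: 11
  N: 1
  O: 1
Molecular formula: C9H11NO.
DoU = (2C + 2 + N − H − X) / 2 = (2·9 + 2 + 1 − 11 − 0) / 2 = 5.

5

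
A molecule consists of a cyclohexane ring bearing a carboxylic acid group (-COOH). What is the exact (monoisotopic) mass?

Atom tally by fragment:
  cyclohexane ring core → C:6 H:12
  (− 1 ring H displaced by substituents)
  + COOH → C:1 H:1 O:2
Element totals:
  C: 7
  H: 12
  O: 2
Molecular formula: C7H12O2.
  M = 7(12.0) + 12(1.007825) + 2(15.994915)
    = 84.000000 + 12.093900 + 31.989830 = 128.083730

128.0837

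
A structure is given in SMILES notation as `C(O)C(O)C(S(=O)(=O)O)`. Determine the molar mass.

156.15 g/mol

Atom tally by fragment:
  HOCH2 → C:1 H:3 O:1
  CH(OH) → C:1 H:2 O:1
  CH2SO3H → C:1 H:3 S:1 O:3
Element totals:
  C: 3
  H: 8
  O: 5
  S: 1
Molecular formula: C3H8O5S.
  M = 3(12.011) + 8(1.008) + 5(15.999) + 32.06
    = 36.033 + 8.064 + 79.995 + 32.060 = 156.152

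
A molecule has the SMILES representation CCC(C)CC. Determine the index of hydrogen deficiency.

Atom tally by fragment:
  CH3 → C:1 H:3
  CH2 → C:1 H:2
  CH(CH3) → C:2 H:4
  CH2 → C:1 H:2
  CH3 → C:1 H:3
Element totals:
  C: 6
  H: 14
Molecular formula: C6H14.
DoU = (2C + 2 + N − H − X) / 2 = (2·6 + 2 + 0 − 14 − 0) / 2 = 0.

0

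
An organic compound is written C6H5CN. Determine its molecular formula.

C7H5N

Atom tally by fragment:
  benzene ring core → C:6 H:6
  (− 1 ring H displaced by substituents)
  + CN → C:1 N:1
Element totals:
  C: 7
  H: 5
  N: 1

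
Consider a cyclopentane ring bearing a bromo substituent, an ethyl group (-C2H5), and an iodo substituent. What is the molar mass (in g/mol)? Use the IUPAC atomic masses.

302.98 g/mol

Atom tally by fragment:
  cyclopentane ring core → C:5 H:10
  (− 3 ring H displaced by substituents)
  + Br → Br:1
  + C2H5 → C:2 H:5
  + I → I:1
Element totals:
  C: 7
  H: 12
  Br: 1
  I: 1
Molecular formula: C7H12BrI.
  M = 7(12.011) + 12(1.008) + 79.904 + 126.904
    = 84.077 + 12.096 + 79.904 + 126.904 = 302.981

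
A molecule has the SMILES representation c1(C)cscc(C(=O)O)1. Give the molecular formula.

C6H6O2S

Atom tally by fragment:
  thiophene ring core → C:4 H:4 S:1
  (− 2 ring H displaced by substituents)
  + CH3 → C:1 H:3
  + COOH → C:1 H:1 O:2
Element totals:
  C: 6
  H: 6
  O: 2
  S: 1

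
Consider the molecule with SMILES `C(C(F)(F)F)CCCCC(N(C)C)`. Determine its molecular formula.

Atom tally by fragment:
  F3CCH2 → C:2 H:2 F:3
  CH2 → C:1 H:2
  CH2 → C:1 H:2
  CH2 → C:1 H:2
  CH2 → C:1 H:2
  CH2N(CH3)2 → C:3 H:8 N:1
Element totals:
  C: 9
  H: 18
  F: 3
  N: 1

C9H18F3N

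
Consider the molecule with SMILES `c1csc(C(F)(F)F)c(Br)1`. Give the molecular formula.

Atom tally by fragment:
  thiophene ring core → C:4 H:4 S:1
  (− 2 ring H displaced by substituents)
  + CF3 → C:1 F:3
  + Br → Br:1
Element totals:
  C: 5
  H: 2
  Br: 1
  F: 3
  S: 1

C5H2BrF3S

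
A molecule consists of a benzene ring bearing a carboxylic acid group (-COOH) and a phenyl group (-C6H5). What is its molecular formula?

Atom tally by fragment:
  benzene ring core → C:6 H:6
  (− 2 ring H displaced by substituents)
  + COOH → C:1 H:1 O:2
  + C6H5 → C:6 H:5
Element totals:
  C: 13
  H: 10
  O: 2

C13H10O2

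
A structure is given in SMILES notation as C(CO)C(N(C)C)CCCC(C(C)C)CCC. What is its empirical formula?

Atom tally by fragment:
  HOCH2CH2 → C:2 H:5 O:1
  CH(N(CH3)2) → C:3 H:7 N:1
  CH2 → C:1 H:2
  CH2 → C:1 H:2
  CH2 → C:1 H:2
  CH(CH(CH3)2) → C:4 H:8
  CH2 → C:1 H:2
  CH2 → C:1 H:2
  CH3 → C:1 H:3
Element totals:
  C: 15
  H: 33
  N: 1
  O: 1
Molecular formula: C15H33NO.
gcd of subscripts (15, 33, 1, 1) = 1, so the empirical formula equals the molecular formula.

C15H33NO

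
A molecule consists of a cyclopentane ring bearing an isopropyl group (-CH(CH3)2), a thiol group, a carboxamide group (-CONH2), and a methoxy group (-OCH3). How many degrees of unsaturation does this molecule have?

2

Atom tally by fragment:
  cyclopentane ring core → C:5 H:10
  (− 4 ring H displaced by substituents)
  + CH(CH3)2 → C:3 H:7
  + SH → S:1 H:1
  + CONH2 → C:1 H:2 O:1 N:1
  + OCH3 → C:1 H:3 O:1
Element totals:
  C: 10
  H: 19
  N: 1
  O: 2
  S: 1
Molecular formula: C10H19NO2S.
DoU = (2C + 2 + N − H − X) / 2 = (2·10 + 2 + 1 − 19 − 0) / 2 = 2.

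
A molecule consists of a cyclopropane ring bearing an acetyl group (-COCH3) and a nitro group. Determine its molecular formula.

C5H7NO3

Atom tally by fragment:
  cyclopropane ring core → C:3 H:6
  (− 2 ring H displaced by substituents)
  + COCH3 → C:2 H:3 O:1
  + NO2 → N:1 O:2
Element totals:
  C: 5
  H: 7
  N: 1
  O: 3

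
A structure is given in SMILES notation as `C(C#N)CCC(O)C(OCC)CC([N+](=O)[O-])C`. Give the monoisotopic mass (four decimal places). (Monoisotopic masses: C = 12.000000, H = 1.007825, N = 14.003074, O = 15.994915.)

244.1423

Atom tally by fragment:
  NCCH2 → C:2 H:2 N:1
  CH2 → C:1 H:2
  CH2 → C:1 H:2
  CH(OH) → C:1 H:2 O:1
  CH(OC2H5) → C:3 H:6 O:1
  CH2 → C:1 H:2
  CH(NO2) → C:1 H:1 N:1 O:2
  CH3 → C:1 H:3
Element totals:
  C: 11
  H: 20
  N: 2
  O: 4
Molecular formula: C11H20N2O4.
  M = 11(12.0) + 20(1.007825) + 2(14.003074) + 4(15.994915)
    = 132.000000 + 20.156500 + 28.006148 + 63.979660 = 244.142308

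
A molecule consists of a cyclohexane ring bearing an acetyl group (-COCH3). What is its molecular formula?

C8H14O

Atom tally by fragment:
  cyclohexane ring core → C:6 H:12
  (− 1 ring H displaced by substituents)
  + COCH3 → C:2 H:3 O:1
Element totals:
  C: 8
  H: 14
  O: 1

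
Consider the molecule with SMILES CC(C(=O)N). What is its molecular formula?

C3H7NO

Atom tally by fragment:
  CH3 → C:1 H:3
  CH2CONH2 → C:2 H:4 O:1 N:1
Element totals:
  C: 3
  H: 7
  N: 1
  O: 1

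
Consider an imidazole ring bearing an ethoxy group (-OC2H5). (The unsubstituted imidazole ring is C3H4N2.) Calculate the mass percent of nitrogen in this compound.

Atom tally by fragment:
  imidazole ring core → C:3 H:4 N:2
  (− 1 ring H displaced by substituents)
  + OC2H5 → C:2 H:5 O:1
Element totals:
  C: 5
  H: 8
  N: 2
  O: 1
Molecular formula: C5H8N2O.
Molar mass = 112.132 g/mol.
Mass from N: 2 × 14.007 = 28.014 g/mol.
%N = 28.014 / 112.132 × 100 = 24.98%.

24.98%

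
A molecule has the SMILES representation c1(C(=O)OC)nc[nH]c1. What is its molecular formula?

Atom tally by fragment:
  imidazole ring core → C:3 H:4 N:2
  (− 1 ring H displaced by substituents)
  + COOCH3 → C:2 H:3 O:2
Element totals:
  C: 5
  H: 6
  N: 2
  O: 2

C5H6N2O2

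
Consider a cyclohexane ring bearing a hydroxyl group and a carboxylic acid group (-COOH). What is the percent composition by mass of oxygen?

Atom tally by fragment:
  cyclohexane ring core → C:6 H:12
  (− 2 ring H displaced by substituents)
  + OH → O:1 H:1
  + COOH → C:1 H:1 O:2
Element totals:
  C: 7
  H: 12
  O: 3
Molecular formula: C7H12O3.
Molar mass = 144.170 g/mol.
Mass from O: 3 × 15.999 = 47.997 g/mol.
%O = 47.997 / 144.170 × 100 = 33.29%.

33.29%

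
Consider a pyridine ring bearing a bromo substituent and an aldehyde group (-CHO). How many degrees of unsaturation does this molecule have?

Atom tally by fragment:
  pyridine ring core → C:5 H:5 N:1
  (− 2 ring H displaced by substituents)
  + Br → Br:1
  + CHO → C:1 H:1 O:1
Element totals:
  C: 6
  H: 4
  Br: 1
  N: 1
  O: 1
Molecular formula: C6H4BrNO.
DoU = (2C + 2 + N − H − X) / 2 = (2·6 + 2 + 1 − 4 − 1) / 2 = 5.

5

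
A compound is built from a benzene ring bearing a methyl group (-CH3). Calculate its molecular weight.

Atom tally by fragment:
  benzene ring core → C:6 H:6
  (− 1 ring H displaced by substituents)
  + CH3 → C:1 H:3
Element totals:
  C: 7
  H: 8
Molecular formula: C7H8.
  M = 7(12.011) + 8(1.008)
    = 84.077 + 8.064 = 92.141

92.14 g/mol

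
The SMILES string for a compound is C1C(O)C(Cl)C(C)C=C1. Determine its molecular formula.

C7H11ClO

Atom tally by fragment:
  cyclohexene ring core → C:6 H:10
  (− 3 ring H displaced by substituents)
  + OH → O:1 H:1
  + Cl → Cl:1
  + CH3 → C:1 H:3
Element totals:
  C: 7
  H: 11
  Cl: 1
  O: 1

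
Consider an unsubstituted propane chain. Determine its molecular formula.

Atom tally by fragment:
  CH3 → C:1 H:3
  CH2 → C:1 H:2
  CH3 → C:1 H:3
Element totals:
  C: 3
  H: 8

C3H8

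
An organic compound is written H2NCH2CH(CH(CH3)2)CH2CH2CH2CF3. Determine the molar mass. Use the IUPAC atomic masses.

197.24 g/mol

Element totals:
  C: 9
  H: 18
  F: 3
  N: 1
Molecular formula: C9H18F3N.
  M = 9(12.011) + 18(1.008) + 3(18.998) + 14.007
    = 108.099 + 18.144 + 56.994 + 14.007 = 197.244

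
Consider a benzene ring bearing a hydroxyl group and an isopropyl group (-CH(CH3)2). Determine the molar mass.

Atom tally by fragment:
  benzene ring core → C:6 H:6
  (− 2 ring H displaced by substituents)
  + OH → O:1 H:1
  + CH(CH3)2 → C:3 H:7
Element totals:
  C: 9
  H: 12
  O: 1
Molecular formula: C9H12O.
  M = 9(12.011) + 12(1.008) + 15.999
    = 108.099 + 12.096 + 15.999 = 136.194

136.19 g/mol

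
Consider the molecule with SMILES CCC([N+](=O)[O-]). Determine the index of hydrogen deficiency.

Atom tally by fragment:
  CH3 → C:1 H:3
  CH2 → C:1 H:2
  CH2NO2 → C:1 H:2 N:1 O:2
Element totals:
  C: 3
  H: 7
  N: 1
  O: 2
Molecular formula: C3H7NO2.
DoU = (2C + 2 + N − H − X) / 2 = (2·3 + 2 + 1 − 7 − 0) / 2 = 1.

1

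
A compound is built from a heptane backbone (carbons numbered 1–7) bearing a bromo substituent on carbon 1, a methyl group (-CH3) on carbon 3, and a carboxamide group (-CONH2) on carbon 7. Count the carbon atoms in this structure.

Atom tally by fragment:
  BrCH2 → C:1 H:2 Br:1
  CH2 → C:1 H:2
  CH(CH3) → C:2 H:4
  CH2 → C:1 H:2
  CH2 → C:1 H:2
  CH2 → C:1 H:2
  CH2CONH2 → C:2 H:4 O:1 N:1
Element totals:
  C: 9
  H: 18
  Br: 1
  N: 1
  O: 1

9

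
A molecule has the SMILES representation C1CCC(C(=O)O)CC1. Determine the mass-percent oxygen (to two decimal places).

Atom tally by fragment:
  cyclohexane ring core → C:6 H:12
  (− 1 ring H displaced by substituents)
  + COOH → C:1 H:1 O:2
Element totals:
  C: 7
  H: 12
  O: 2
Molecular formula: C7H12O2.
Molar mass = 128.171 g/mol.
Mass from O: 2 × 15.999 = 31.998 g/mol.
%O = 31.998 / 128.171 × 100 = 24.97%.

24.97%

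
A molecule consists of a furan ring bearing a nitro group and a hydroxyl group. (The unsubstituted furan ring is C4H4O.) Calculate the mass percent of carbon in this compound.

Atom tally by fragment:
  furan ring core → C:4 H:4 O:1
  (− 2 ring H displaced by substituents)
  + NO2 → N:1 O:2
  + OH → O:1 H:1
Element totals:
  C: 4
  H: 3
  N: 1
  O: 4
Molecular formula: C4H3NO4.
Molar mass = 129.071 g/mol.
Mass from C: 4 × 12.011 = 48.044 g/mol.
%C = 48.044 / 129.071 × 100 = 37.22%.

37.22%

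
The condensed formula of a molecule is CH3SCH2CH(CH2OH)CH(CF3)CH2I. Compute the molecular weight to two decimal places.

Atom tally by fragment:
  CH3SCH2 → C:2 H:5 S:1
  CH(CH2OH) → C:2 H:4 O:1
  CH(CF3) → C:2 H:1 F:3
  CH2I → C:1 H:2 I:1
Element totals:
  C: 7
  H: 12
  F: 3
  I: 1
  O: 1
  S: 1
Molecular formula: C7H12F3IOS.
  M = 7(12.011) + 12(1.008) + 3(18.998) + 126.904 + 15.999 + 32.06
    = 84.077 + 12.096 + 56.994 + 126.904 + 15.999 + 32.060 = 328.130

328.13 g/mol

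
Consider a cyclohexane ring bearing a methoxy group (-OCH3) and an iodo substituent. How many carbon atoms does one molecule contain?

7

Atom tally by fragment:
  cyclohexane ring core → C:6 H:12
  (− 2 ring H displaced by substituents)
  + OCH3 → C:1 H:3 O:1
  + I → I:1
Element totals:
  C: 7
  H: 13
  I: 1
  O: 1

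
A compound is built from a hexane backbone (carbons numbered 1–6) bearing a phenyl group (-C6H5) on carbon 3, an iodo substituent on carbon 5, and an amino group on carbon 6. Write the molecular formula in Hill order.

C12H18IN

Atom tally by fragment:
  CH3 → C:1 H:3
  CH2 → C:1 H:2
  CH(C6H5) → C:7 H:6
  CH2 → C:1 H:2
  CH(I) → C:1 H:1 I:1
  CH2NH2 → C:1 H:4 N:1
Element totals:
  C: 12
  H: 18
  I: 1
  N: 1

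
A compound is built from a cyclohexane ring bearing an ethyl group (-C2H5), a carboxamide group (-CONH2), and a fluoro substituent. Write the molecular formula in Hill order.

Atom tally by fragment:
  cyclohexane ring core → C:6 H:12
  (− 3 ring H displaced by substituents)
  + C2H5 → C:2 H:5
  + CONH2 → C:1 H:2 O:1 N:1
  + F → F:1
Element totals:
  C: 9
  H: 16
  F: 1
  N: 1
  O: 1

C9H16FNO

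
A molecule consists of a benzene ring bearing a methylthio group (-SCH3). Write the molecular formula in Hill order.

C7H8S

Atom tally by fragment:
  benzene ring core → C:6 H:6
  (− 1 ring H displaced by substituents)
  + SCH3 → C:1 H:3 S:1
Element totals:
  C: 7
  H: 8
  S: 1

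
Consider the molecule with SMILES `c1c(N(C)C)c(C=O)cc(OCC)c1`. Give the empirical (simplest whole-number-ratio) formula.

C11H15NO2

Atom tally by fragment:
  benzene ring core → C:6 H:6
  (− 3 ring H displaced by substituents)
  + N(CH3)2 → N:1 C:2 H:6
  + CHO → C:1 H:1 O:1
  + OC2H5 → C:2 H:5 O:1
Element totals:
  C: 11
  H: 15
  N: 1
  O: 2
Molecular formula: C11H15NO2.
gcd of subscripts (11, 15, 1, 2) = 1, so the empirical formula equals the molecular formula.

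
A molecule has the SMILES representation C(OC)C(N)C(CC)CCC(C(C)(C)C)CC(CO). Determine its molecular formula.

C16H35NO2

Atom tally by fragment:
  CH3OCH2 → C:2 H:5 O:1
  CH(NH2) → C:1 H:3 N:1
  CH(C2H5) → C:3 H:6
  CH2 → C:1 H:2
  CH2 → C:1 H:2
  CH(C(CH3)3) → C:5 H:10
  CH2 → C:1 H:2
  CH2CH2OH → C:2 H:5 O:1
Element totals:
  C: 16
  H: 35
  N: 1
  O: 2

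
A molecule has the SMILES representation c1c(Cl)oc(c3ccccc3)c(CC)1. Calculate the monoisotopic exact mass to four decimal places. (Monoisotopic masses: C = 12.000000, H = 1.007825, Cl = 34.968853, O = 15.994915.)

Atom tally by fragment:
  furan ring core → C:4 H:4 O:1
  (− 3 ring H displaced by substituents)
  + Cl → Cl:1
  + C6H5 → C:6 H:5
  + C2H5 → C:2 H:5
Element totals:
  C: 12
  H: 11
  Cl: 1
  O: 1
Molecular formula: C12H11ClO.
  M = 12(12.0) + 11(1.007825) + 34.968853 + 15.994915
    = 144.000000 + 11.086075 + 34.968853 + 15.994915 = 206.049843

206.0498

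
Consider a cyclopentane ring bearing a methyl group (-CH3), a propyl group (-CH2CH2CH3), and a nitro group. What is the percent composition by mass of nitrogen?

8.18%

Atom tally by fragment:
  cyclopentane ring core → C:5 H:10
  (− 3 ring H displaced by substituents)
  + CH3 → C:1 H:3
  + CH2CH2CH3 → C:3 H:7
  + NO2 → N:1 O:2
Element totals:
  C: 9
  H: 17
  N: 1
  O: 2
Molecular formula: C9H17NO2.
Molar mass = 171.240 g/mol.
Mass from N: 1 × 14.007 = 14.007 g/mol.
%N = 14.007 / 171.240 × 100 = 8.18%.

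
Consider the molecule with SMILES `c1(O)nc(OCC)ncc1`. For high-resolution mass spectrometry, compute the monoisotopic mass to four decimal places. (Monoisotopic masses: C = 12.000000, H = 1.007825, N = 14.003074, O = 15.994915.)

Atom tally by fragment:
  pyrimidine ring core → C:4 H:4 N:2
  (− 2 ring H displaced by substituents)
  + OH → O:1 H:1
  + OC2H5 → C:2 H:5 O:1
Element totals:
  C: 6
  H: 8
  N: 2
  O: 2
Molecular formula: C6H8N2O2.
  M = 6(12.0) + 8(1.007825) + 2(14.003074) + 2(15.994915)
    = 72.000000 + 8.062600 + 28.006148 + 31.989830 = 140.058578

140.0586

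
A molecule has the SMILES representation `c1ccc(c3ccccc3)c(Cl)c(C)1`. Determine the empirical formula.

Atom tally by fragment:
  benzene ring core → C:6 H:6
  (− 3 ring H displaced by substituents)
  + C6H5 → C:6 H:5
  + Cl → Cl:1
  + CH3 → C:1 H:3
Element totals:
  C: 13
  H: 11
  Cl: 1
Molecular formula: C13H11Cl.
gcd of subscripts (13, 1, 11) = 1, so the empirical formula equals the molecular formula.

C13H11Cl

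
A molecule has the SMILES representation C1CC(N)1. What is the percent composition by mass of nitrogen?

Atom tally by fragment:
  cyclopropane ring core → C:3 H:6
  (− 1 ring H displaced by substituents)
  + NH2 → N:1 H:2
Element totals:
  C: 3
  H: 7
  N: 1
Molecular formula: C3H7N.
Molar mass = 57.096 g/mol.
Mass from N: 1 × 14.007 = 14.007 g/mol.
%N = 14.007 / 57.096 × 100 = 24.53%.

24.53%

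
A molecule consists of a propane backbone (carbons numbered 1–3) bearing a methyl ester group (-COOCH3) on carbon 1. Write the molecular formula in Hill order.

C5H10O2

Atom tally by fragment:
  CH3OOCCH2 → C:3 H:5 O:2
  CH2 → C:1 H:2
  CH3 → C:1 H:3
Element totals:
  C: 5
  H: 10
  O: 2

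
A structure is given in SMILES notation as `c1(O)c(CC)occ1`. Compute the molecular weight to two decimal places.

112.13 g/mol

Atom tally by fragment:
  furan ring core → C:4 H:4 O:1
  (− 2 ring H displaced by substituents)
  + OH → O:1 H:1
  + C2H5 → C:2 H:5
Element totals:
  C: 6
  H: 8
  O: 2
Molecular formula: C6H8O2.
  M = 6(12.011) + 8(1.008) + 2(15.999)
    = 72.066 + 8.064 + 31.998 = 112.128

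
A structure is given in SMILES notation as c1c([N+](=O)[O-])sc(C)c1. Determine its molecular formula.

C5H5NO2S

Atom tally by fragment:
  thiophene ring core → C:4 H:4 S:1
  (− 2 ring H displaced by substituents)
  + NO2 → N:1 O:2
  + CH3 → C:1 H:3
Element totals:
  C: 5
  H: 5
  N: 1
  O: 2
  S: 1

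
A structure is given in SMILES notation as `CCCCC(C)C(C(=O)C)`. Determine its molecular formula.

Atom tally by fragment:
  CH3 → C:1 H:3
  CH2 → C:1 H:2
  CH2 → C:1 H:2
  CH2 → C:1 H:2
  CH(CH3) → C:2 H:4
  CH2COCH3 → C:3 H:5 O:1
Element totals:
  C: 9
  H: 18
  O: 1

C9H18O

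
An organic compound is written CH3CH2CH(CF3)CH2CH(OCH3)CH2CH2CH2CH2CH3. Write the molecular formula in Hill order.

C12H23F3O

Atom tally by fragment:
  CH3 → C:1 H:3
  CH2 → C:1 H:2
  CH(CF3) → C:2 H:1 F:3
  CH2 → C:1 H:2
  CH(OCH3) → C:2 H:4 O:1
  CH2 → C:1 H:2
  CH2 → C:1 H:2
  CH2 → C:1 H:2
  CH2 → C:1 H:2
  CH3 → C:1 H:3
Element totals:
  C: 12
  H: 23
  F: 3
  O: 1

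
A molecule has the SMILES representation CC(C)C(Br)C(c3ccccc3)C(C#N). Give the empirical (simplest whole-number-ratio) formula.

C13H16BrN

Atom tally by fragment:
  CH3 → C:1 H:3
  CH(CH3) → C:2 H:4
  CH(Br) → C:1 H:1 Br:1
  CH(C6H5) → C:7 H:6
  CH2CN → C:2 H:2 N:1
Element totals:
  C: 13
  H: 16
  Br: 1
  N: 1
Molecular formula: C13H16BrN.
gcd of subscripts (1, 13, 16, 1) = 1, so the empirical formula equals the molecular formula.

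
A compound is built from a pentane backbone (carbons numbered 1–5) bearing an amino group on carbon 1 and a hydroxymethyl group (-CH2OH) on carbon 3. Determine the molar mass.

Atom tally by fragment:
  H2NCH2 → C:1 H:4 N:1
  CH2 → C:1 H:2
  CH(CH2OH) → C:2 H:4 O:1
  CH2 → C:1 H:2
  CH3 → C:1 H:3
Element totals:
  C: 6
  H: 15
  N: 1
  O: 1
Molecular formula: C6H15NO.
  M = 6(12.011) + 15(1.008) + 14.007 + 15.999
    = 72.066 + 15.120 + 14.007 + 15.999 = 117.192

117.19 g/mol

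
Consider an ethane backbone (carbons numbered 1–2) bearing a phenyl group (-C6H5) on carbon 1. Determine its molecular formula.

Atom tally by fragment:
  C6H5CH2 → C:7 H:7
  CH3 → C:1 H:3
Element totals:
  C: 8
  H: 10

C8H10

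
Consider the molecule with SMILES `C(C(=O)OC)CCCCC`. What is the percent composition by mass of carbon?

Atom tally by fragment:
  CH3OOCCH2 → C:3 H:5 O:2
  CH2 → C:1 H:2
  CH2 → C:1 H:2
  CH2 → C:1 H:2
  CH2 → C:1 H:2
  CH3 → C:1 H:3
Element totals:
  C: 8
  H: 16
  O: 2
Molecular formula: C8H16O2.
Molar mass = 144.214 g/mol.
Mass from C: 8 × 12.011 = 96.088 g/mol.
%C = 96.088 / 144.214 × 100 = 66.63%.

66.63%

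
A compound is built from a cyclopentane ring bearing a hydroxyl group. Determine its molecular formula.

C5H10O

Atom tally by fragment:
  cyclopentane ring core → C:5 H:10
  (− 1 ring H displaced by substituents)
  + OH → O:1 H:1
Element totals:
  C: 5
  H: 10
  O: 1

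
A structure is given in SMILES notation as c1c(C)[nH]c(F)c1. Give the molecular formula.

Atom tally by fragment:
  pyrrole ring core → C:4 H:5 N:1
  (− 2 ring H displaced by substituents)
  + CH3 → C:1 H:3
  + F → F:1
Element totals:
  C: 5
  H: 6
  F: 1
  N: 1

C5H6FN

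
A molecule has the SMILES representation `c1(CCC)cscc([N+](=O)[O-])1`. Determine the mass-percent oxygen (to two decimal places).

18.69%

Atom tally by fragment:
  thiophene ring core → C:4 H:4 S:1
  (− 2 ring H displaced by substituents)
  + CH2CH2CH3 → C:3 H:7
  + NO2 → N:1 O:2
Element totals:
  C: 7
  H: 9
  N: 1
  O: 2
  S: 1
Molecular formula: C7H9NO2S.
Molar mass = 171.214 g/mol.
Mass from O: 2 × 15.999 = 31.998 g/mol.
%O = 31.998 / 171.214 × 100 = 18.69%.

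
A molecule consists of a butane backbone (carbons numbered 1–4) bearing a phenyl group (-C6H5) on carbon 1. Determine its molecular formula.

Atom tally by fragment:
  C6H5CH2 → C:7 H:7
  CH2 → C:1 H:2
  CH2 → C:1 H:2
  CH3 → C:1 H:3
Element totals:
  C: 10
  H: 14

C10H14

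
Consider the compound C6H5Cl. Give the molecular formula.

C6H5Cl

Element totals:
  C: 6
  H: 5
  Cl: 1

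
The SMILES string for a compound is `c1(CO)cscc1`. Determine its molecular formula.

C5H6OS

Atom tally by fragment:
  thiophene ring core → C:4 H:4 S:1
  (− 1 ring H displaced by substituents)
  + CH2OH → C:1 H:3 O:1
Element totals:
  C: 5
  H: 6
  O: 1
  S: 1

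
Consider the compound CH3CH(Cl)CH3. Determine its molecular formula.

C3H7Cl

Atom tally by fragment:
  CH3 → C:1 H:3
  CH(Cl) → C:1 H:1 Cl:1
  CH3 → C:1 H:3
Element totals:
  C: 3
  H: 7
  Cl: 1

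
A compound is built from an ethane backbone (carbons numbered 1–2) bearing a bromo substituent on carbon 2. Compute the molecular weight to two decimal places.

108.97 g/mol

Atom tally by fragment:
  CH3 → C:1 H:3
  CH2Br → C:1 H:2 Br:1
Element totals:
  C: 2
  H: 5
  Br: 1
Molecular formula: C2H5Br.
  M = 2(12.011) + 5(1.008) + 79.904
    = 24.022 + 5.040 + 79.904 = 108.966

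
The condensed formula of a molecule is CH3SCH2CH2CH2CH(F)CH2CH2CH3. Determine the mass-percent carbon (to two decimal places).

58.49%

Atom tally by fragment:
  CH3SCH2 → C:2 H:5 S:1
  CH2 → C:1 H:2
  CH2 → C:1 H:2
  CH(F) → C:1 H:1 F:1
  CH2 → C:1 H:2
  CH2 → C:1 H:2
  CH3 → C:1 H:3
Element totals:
  C: 8
  H: 17
  F: 1
  S: 1
Molecular formula: C8H17FS.
Molar mass = 164.282 g/mol.
Mass from C: 8 × 12.011 = 96.088 g/mol.
%C = 96.088 / 164.282 × 100 = 58.49%.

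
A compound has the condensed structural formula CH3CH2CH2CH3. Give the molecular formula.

Atom tally by fragment:
  CH3 → C:1 H:3
  CH2 → C:1 H:2
  CH2 → C:1 H:2
  CH3 → C:1 H:3
Element totals:
  C: 4
  H: 10

C4H10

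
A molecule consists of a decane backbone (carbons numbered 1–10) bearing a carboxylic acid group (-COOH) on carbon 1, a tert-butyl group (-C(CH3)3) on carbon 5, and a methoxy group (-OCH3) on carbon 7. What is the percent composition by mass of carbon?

70.54%

Atom tally by fragment:
  HOOCCH2 → C:2 H:3 O:2
  CH2 → C:1 H:2
  CH2 → C:1 H:2
  CH2 → C:1 H:2
  CH(C(CH3)3) → C:5 H:10
  CH2 → C:1 H:2
  CH(OCH3) → C:2 H:4 O:1
  CH2 → C:1 H:2
  CH2 → C:1 H:2
  CH3 → C:1 H:3
Element totals:
  C: 16
  H: 32
  O: 3
Molecular formula: C16H32O3.
Molar mass = 272.429 g/mol.
Mass from C: 16 × 12.011 = 192.176 g/mol.
%C = 192.176 / 272.429 × 100 = 70.54%.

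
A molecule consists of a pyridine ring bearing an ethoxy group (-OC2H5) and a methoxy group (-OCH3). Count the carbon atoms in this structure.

Atom tally by fragment:
  pyridine ring core → C:5 H:5 N:1
  (− 2 ring H displaced by substituents)
  + OC2H5 → C:2 H:5 O:1
  + OCH3 → C:1 H:3 O:1
Element totals:
  C: 8
  H: 11
  N: 1
  O: 2

8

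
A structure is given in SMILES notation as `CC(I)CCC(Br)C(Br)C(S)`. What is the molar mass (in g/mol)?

415.95 g/mol

Atom tally by fragment:
  CH3 → C:1 H:3
  CH(I) → C:1 H:1 I:1
  CH2 → C:1 H:2
  CH2 → C:1 H:2
  CH(Br) → C:1 H:1 Br:1
  CH(Br) → C:1 H:1 Br:1
  CH2SH → C:1 H:3 S:1
Element totals:
  C: 7
  H: 13
  Br: 2
  I: 1
  S: 1
Molecular formula: C7H13Br2IS.
  M = 7(12.011) + 13(1.008) + 2(79.904) + 126.904 + 32.06
    = 84.077 + 13.104 + 159.808 + 126.904 + 32.060 = 415.953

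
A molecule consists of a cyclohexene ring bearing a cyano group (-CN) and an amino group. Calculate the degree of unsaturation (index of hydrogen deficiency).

4

Atom tally by fragment:
  cyclohexene ring core → C:6 H:10
  (− 2 ring H displaced by substituents)
  + CN → C:1 N:1
  + NH2 → N:1 H:2
Element totals:
  C: 7
  H: 10
  N: 2
Molecular formula: C7H10N2.
DoU = (2C + 2 + N − H − X) / 2 = (2·7 + 2 + 2 − 10 − 0) / 2 = 4.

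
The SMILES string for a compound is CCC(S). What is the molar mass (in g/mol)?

Atom tally by fragment:
  CH3 → C:1 H:3
  CH2 → C:1 H:2
  CH2SH → C:1 H:3 S:1
Element totals:
  C: 3
  H: 8
  S: 1
Molecular formula: C3H8S.
  M = 3(12.011) + 8(1.008) + 32.06
    = 36.033 + 8.064 + 32.060 = 76.157

76.16 g/mol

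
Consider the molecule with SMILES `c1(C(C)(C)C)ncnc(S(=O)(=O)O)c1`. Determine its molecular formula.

C8H12N2O3S

Atom tally by fragment:
  pyrimidine ring core → C:4 H:4 N:2
  (− 2 ring H displaced by substituents)
  + C(CH3)3 → C:4 H:9
  + SO3H → S:1 O:3 H:1
Element totals:
  C: 8
  H: 12
  N: 2
  O: 3
  S: 1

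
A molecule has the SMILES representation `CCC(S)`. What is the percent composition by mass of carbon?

47.31%

Atom tally by fragment:
  CH3 → C:1 H:3
  CH2 → C:1 H:2
  CH2SH → C:1 H:3 S:1
Element totals:
  C: 3
  H: 8
  S: 1
Molecular formula: C3H8S.
Molar mass = 76.157 g/mol.
Mass from C: 3 × 12.011 = 36.033 g/mol.
%C = 36.033 / 76.157 × 100 = 47.31%.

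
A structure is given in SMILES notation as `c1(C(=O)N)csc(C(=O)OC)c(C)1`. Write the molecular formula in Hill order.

C8H9NO3S

Atom tally by fragment:
  thiophene ring core → C:4 H:4 S:1
  (− 3 ring H displaced by substituents)
  + CONH2 → C:1 H:2 O:1 N:1
  + COOCH3 → C:2 H:3 O:2
  + CH3 → C:1 H:3
Element totals:
  C: 8
  H: 9
  N: 1
  O: 3
  S: 1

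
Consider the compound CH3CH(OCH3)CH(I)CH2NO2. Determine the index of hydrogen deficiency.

1

Element totals:
  C: 5
  H: 10
  I: 1
  N: 1
  O: 3
Molecular formula: C5H10INO3.
DoU = (2C + 2 + N − H − X) / 2 = (2·5 + 2 + 1 − 10 − 1) / 2 = 1.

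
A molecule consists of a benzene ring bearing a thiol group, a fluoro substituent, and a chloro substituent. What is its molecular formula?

C6H4ClFS

Atom tally by fragment:
  benzene ring core → C:6 H:6
  (− 3 ring H displaced by substituents)
  + SH → S:1 H:1
  + F → F:1
  + Cl → Cl:1
Element totals:
  C: 6
  H: 4
  Cl: 1
  F: 1
  S: 1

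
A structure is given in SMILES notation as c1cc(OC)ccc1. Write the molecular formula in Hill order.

C7H8O

Atom tally by fragment:
  benzene ring core → C:6 H:6
  (− 1 ring H displaced by substituents)
  + OCH3 → C:1 H:3 O:1
Element totals:
  C: 7
  H: 8
  O: 1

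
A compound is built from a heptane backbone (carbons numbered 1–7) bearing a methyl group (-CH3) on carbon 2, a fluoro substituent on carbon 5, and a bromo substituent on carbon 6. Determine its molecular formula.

C8H16BrF

Atom tally by fragment:
  CH3 → C:1 H:3
  CH(CH3) → C:2 H:4
  CH2 → C:1 H:2
  CH2 → C:1 H:2
  CH(F) → C:1 H:1 F:1
  CH(Br) → C:1 H:1 Br:1
  CH3 → C:1 H:3
Element totals:
  C: 8
  H: 16
  Br: 1
  F: 1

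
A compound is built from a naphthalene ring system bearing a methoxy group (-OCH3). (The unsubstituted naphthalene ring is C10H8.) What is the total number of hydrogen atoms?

Atom tally by fragment:
  naphthalene ring system core → C:10 H:8
  (− 1 ring H displaced by substituents)
  + OCH3 → C:1 H:3 O:1
Element totals:
  C: 11
  H: 10
  O: 1

10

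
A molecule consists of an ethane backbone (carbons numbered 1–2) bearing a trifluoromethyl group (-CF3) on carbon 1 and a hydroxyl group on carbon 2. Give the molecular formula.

C3H5F3O

Atom tally by fragment:
  F3CCH2 → C:2 H:2 F:3
  CH2OH → C:1 H:3 O:1
Element totals:
  C: 3
  H: 5
  F: 3
  O: 1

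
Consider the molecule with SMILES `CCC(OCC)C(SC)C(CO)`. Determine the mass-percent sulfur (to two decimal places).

Atom tally by fragment:
  CH3 → C:1 H:3
  CH2 → C:1 H:2
  CH(OC2H5) → C:3 H:6 O:1
  CH(SCH3) → C:2 H:4 S:1
  CH2CH2OH → C:2 H:5 O:1
Element totals:
  C: 9
  H: 20
  O: 2
  S: 1
Molecular formula: C9H20O2S.
Molar mass = 192.317 g/mol.
Mass from S: 1 × 32.06 = 32.060 g/mol.
%S = 32.060 / 192.317 × 100 = 16.67%.

16.67%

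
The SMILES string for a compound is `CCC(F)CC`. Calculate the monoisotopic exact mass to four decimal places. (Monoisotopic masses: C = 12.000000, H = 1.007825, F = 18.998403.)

Atom tally by fragment:
  CH3 → C:1 H:3
  CH2 → C:1 H:2
  CH(F) → C:1 H:1 F:1
  CH2 → C:1 H:2
  CH3 → C:1 H:3
Element totals:
  C: 5
  H: 11
  F: 1
Molecular formula: C5H11F.
  M = 5(12.0) + 11(1.007825) + 18.998403
    = 60.000000 + 11.086075 + 18.998403 = 90.084478

90.0845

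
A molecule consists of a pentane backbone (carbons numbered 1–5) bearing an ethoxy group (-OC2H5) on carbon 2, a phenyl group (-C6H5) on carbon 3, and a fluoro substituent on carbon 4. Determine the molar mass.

Atom tally by fragment:
  CH3 → C:1 H:3
  CH(OC2H5) → C:3 H:6 O:1
  CH(C6H5) → C:7 H:6
  CH(F) → C:1 H:1 F:1
  CH3 → C:1 H:3
Element totals:
  C: 13
  H: 19
  F: 1
  O: 1
Molecular formula: C13H19FO.
  M = 13(12.011) + 19(1.008) + 18.998 + 15.999
    = 156.143 + 19.152 + 18.998 + 15.999 = 210.292

210.29 g/mol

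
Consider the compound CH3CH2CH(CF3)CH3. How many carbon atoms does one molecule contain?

5

Atom tally by fragment:
  CH3 → C:1 H:3
  CH2 → C:1 H:2
  CH(CF3) → C:2 H:1 F:3
  CH3 → C:1 H:3
Element totals:
  C: 5
  H: 9
  F: 3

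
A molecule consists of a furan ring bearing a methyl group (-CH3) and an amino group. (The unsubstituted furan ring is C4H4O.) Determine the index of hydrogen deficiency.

3

Atom tally by fragment:
  furan ring core → C:4 H:4 O:1
  (− 2 ring H displaced by substituents)
  + CH3 → C:1 H:3
  + NH2 → N:1 H:2
Element totals:
  C: 5
  H: 7
  N: 1
  O: 1
Molecular formula: C5H7NO.
DoU = (2C + 2 + N − H − X) / 2 = (2·5 + 2 + 1 − 7 − 0) / 2 = 3.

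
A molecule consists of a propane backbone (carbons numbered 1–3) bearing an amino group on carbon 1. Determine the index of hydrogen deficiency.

0

Atom tally by fragment:
  H2NCH2 → C:1 H:4 N:1
  CH2 → C:1 H:2
  CH3 → C:1 H:3
Element totals:
  C: 3
  H: 9
  N: 1
Molecular formula: C3H9N.
DoU = (2C + 2 + N − H − X) / 2 = (2·3 + 2 + 1 − 9 − 0) / 2 = 0.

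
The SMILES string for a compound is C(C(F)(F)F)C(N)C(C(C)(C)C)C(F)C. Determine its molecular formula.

C10H19F4N

Atom tally by fragment:
  F3CCH2 → C:2 H:2 F:3
  CH(NH2) → C:1 H:3 N:1
  CH(C(CH3)3) → C:5 H:10
  CH(F) → C:1 H:1 F:1
  CH3 → C:1 H:3
Element totals:
  C: 10
  H: 19
  F: 4
  N: 1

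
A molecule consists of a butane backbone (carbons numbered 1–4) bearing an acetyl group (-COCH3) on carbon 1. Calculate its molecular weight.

Atom tally by fragment:
  CH3COCH2 → C:3 H:5 O:1
  CH2 → C:1 H:2
  CH2 → C:1 H:2
  CH3 → C:1 H:3
Element totals:
  C: 6
  H: 12
  O: 1
Molecular formula: C6H12O.
  M = 6(12.011) + 12(1.008) + 15.999
    = 72.066 + 12.096 + 15.999 = 100.161

100.16 g/mol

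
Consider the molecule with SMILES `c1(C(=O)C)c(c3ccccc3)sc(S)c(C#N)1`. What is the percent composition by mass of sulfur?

Atom tally by fragment:
  thiophene ring core → C:4 H:4 S:1
  (− 4 ring H displaced by substituents)
  + COCH3 → C:2 H:3 O:1
  + C6H5 → C:6 H:5
  + SH → S:1 H:1
  + CN → C:1 N:1
Element totals:
  C: 13
  H: 9
  N: 1
  O: 1
  S: 2
Molecular formula: C13H9NOS2.
Molar mass = 259.341 g/mol.
Mass from S: 2 × 32.06 = 64.120 g/mol.
%S = 64.120 / 259.341 × 100 = 24.72%.

24.72%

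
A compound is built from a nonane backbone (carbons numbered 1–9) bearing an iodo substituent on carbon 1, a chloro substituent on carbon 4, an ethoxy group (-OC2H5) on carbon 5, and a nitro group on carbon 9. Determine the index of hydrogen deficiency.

1

Atom tally by fragment:
  ICH2 → C:1 H:2 I:1
  CH2 → C:1 H:2
  CH2 → C:1 H:2
  CH(Cl) → C:1 H:1 Cl:1
  CH(OC2H5) → C:3 H:6 O:1
  CH2 → C:1 H:2
  CH2 → C:1 H:2
  CH2 → C:1 H:2
  CH2NO2 → C:1 H:2 N:1 O:2
Element totals:
  C: 11
  H: 21
  Cl: 1
  I: 1
  N: 1
  O: 3
Molecular formula: C11H21ClINO3.
DoU = (2C + 2 + N − H − X) / 2 = (2·11 + 2 + 1 − 21 − 2) / 2 = 1.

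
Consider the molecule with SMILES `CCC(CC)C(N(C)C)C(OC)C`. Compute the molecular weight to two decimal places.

187.33 g/mol

Atom tally by fragment:
  CH3 → C:1 H:3
  CH2 → C:1 H:2
  CH(C2H5) → C:3 H:6
  CH(N(CH3)2) → C:3 H:7 N:1
  CH(OCH3) → C:2 H:4 O:1
  CH3 → C:1 H:3
Element totals:
  C: 11
  H: 25
  N: 1
  O: 1
Molecular formula: C11H25NO.
  M = 11(12.011) + 25(1.008) + 14.007 + 15.999
    = 132.121 + 25.200 + 14.007 + 15.999 = 187.327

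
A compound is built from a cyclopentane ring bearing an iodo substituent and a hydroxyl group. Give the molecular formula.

Atom tally by fragment:
  cyclopentane ring core → C:5 H:10
  (− 2 ring H displaced by substituents)
  + I → I:1
  + OH → O:1 H:1
Element totals:
  C: 5
  H: 9
  I: 1
  O: 1

C5H9IO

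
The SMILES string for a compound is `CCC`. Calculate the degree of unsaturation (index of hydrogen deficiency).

0

Atom tally by fragment:
  CH3 → C:1 H:3
  CH2 → C:1 H:2
  CH3 → C:1 H:3
Element totals:
  C: 3
  H: 8
Molecular formula: C3H8.
DoU = (2C + 2 + N − H − X) / 2 = (2·3 + 2 + 0 − 8 − 0) / 2 = 0.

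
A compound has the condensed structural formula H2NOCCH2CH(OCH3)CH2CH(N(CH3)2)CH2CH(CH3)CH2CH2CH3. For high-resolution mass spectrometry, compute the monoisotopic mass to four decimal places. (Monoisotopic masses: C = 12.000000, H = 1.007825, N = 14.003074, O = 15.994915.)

Element totals:
  C: 14
  H: 30
  N: 2
  O: 2
Molecular formula: C14H30N2O2.
  M = 14(12.0) + 30(1.007825) + 2(14.003074) + 2(15.994915)
    = 168.000000 + 30.234750 + 28.006148 + 31.989830 = 258.230728

258.2307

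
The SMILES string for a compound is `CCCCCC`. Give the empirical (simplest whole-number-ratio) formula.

Atom tally by fragment:
  CH3 → C:1 H:3
  CH2 → C:1 H:2
  CH2 → C:1 H:2
  CH2 → C:1 H:2
  CH2 → C:1 H:2
  CH3 → C:1 H:3
Element totals:
  C: 6
  H: 14
Molecular formula: C6H14.
gcd of subscripts = 2; dividing each by 2:
  C: 6/2 = 3
  H: 14/2 = 7

C3H7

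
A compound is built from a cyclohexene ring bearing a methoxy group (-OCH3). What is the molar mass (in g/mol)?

112.17 g/mol

Atom tally by fragment:
  cyclohexene ring core → C:6 H:10
  (− 1 ring H displaced by substituents)
  + OCH3 → C:1 H:3 O:1
Element totals:
  C: 7
  H: 12
  O: 1
Molecular formula: C7H12O.
  M = 7(12.011) + 12(1.008) + 15.999
    = 84.077 + 12.096 + 15.999 = 112.172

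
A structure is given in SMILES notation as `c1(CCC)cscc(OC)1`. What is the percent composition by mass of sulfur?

Atom tally by fragment:
  thiophene ring core → C:4 H:4 S:1
  (− 2 ring H displaced by substituents)
  + CH2CH2CH3 → C:3 H:7
  + OCH3 → C:1 H:3 O:1
Element totals:
  C: 8
  H: 12
  O: 1
  S: 1
Molecular formula: C8H12OS.
Molar mass = 156.243 g/mol.
Mass from S: 1 × 32.06 = 32.060 g/mol.
%S = 32.060 / 156.243 × 100 = 20.52%.

20.52%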